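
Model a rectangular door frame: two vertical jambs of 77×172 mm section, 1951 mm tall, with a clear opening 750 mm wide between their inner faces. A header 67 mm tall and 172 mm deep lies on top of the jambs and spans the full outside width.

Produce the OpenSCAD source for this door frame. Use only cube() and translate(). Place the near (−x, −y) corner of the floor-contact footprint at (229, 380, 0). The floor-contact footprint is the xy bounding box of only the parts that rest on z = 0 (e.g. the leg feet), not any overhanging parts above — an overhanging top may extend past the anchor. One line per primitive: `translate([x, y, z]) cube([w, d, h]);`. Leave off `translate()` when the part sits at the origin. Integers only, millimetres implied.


translate([229, 380, 0]) cube([77, 172, 1951]);
translate([1056, 380, 0]) cube([77, 172, 1951]);
translate([229, 380, 1951]) cube([904, 172, 67]);


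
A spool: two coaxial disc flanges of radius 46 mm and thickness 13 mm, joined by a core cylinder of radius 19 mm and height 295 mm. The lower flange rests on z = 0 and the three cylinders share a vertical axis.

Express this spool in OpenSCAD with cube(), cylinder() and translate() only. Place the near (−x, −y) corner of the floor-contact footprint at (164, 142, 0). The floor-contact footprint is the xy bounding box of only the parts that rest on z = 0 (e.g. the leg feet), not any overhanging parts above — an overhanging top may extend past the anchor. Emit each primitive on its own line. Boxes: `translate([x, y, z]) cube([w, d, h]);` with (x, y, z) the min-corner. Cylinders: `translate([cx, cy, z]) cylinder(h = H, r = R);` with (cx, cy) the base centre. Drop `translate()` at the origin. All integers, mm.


translate([210, 188, 0]) cylinder(h = 13, r = 46);
translate([210, 188, 13]) cylinder(h = 295, r = 19);
translate([210, 188, 308]) cylinder(h = 13, r = 46);


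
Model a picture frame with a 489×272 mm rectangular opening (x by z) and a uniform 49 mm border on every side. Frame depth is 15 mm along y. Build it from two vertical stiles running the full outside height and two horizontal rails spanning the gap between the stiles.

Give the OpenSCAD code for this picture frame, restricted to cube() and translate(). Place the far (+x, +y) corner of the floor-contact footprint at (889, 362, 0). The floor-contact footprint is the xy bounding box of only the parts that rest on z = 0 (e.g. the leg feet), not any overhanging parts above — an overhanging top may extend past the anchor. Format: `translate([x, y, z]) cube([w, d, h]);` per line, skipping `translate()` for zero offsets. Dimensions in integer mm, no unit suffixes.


translate([302, 347, 0]) cube([49, 15, 370]);
translate([840, 347, 0]) cube([49, 15, 370]);
translate([351, 347, 0]) cube([489, 15, 49]);
translate([351, 347, 321]) cube([489, 15, 49]);


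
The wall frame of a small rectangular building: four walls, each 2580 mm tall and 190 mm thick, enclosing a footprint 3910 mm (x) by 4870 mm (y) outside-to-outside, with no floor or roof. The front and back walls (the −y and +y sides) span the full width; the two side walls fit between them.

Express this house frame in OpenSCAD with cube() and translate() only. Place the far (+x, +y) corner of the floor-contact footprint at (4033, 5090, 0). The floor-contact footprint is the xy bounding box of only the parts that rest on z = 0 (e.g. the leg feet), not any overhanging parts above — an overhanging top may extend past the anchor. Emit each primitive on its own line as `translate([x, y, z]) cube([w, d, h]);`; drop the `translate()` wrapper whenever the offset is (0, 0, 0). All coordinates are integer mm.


translate([123, 220, 0]) cube([3910, 190, 2580]);
translate([123, 4900, 0]) cube([3910, 190, 2580]);
translate([123, 410, 0]) cube([190, 4490, 2580]);
translate([3843, 410, 0]) cube([190, 4490, 2580]);


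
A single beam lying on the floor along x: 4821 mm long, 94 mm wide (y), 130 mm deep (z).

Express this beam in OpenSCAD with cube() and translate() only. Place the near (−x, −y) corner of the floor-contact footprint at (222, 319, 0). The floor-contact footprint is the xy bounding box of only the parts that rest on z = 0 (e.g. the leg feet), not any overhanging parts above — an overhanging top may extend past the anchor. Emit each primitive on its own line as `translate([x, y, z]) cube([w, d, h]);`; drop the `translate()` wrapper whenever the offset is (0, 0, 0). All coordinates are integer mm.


translate([222, 319, 0]) cube([4821, 94, 130]);


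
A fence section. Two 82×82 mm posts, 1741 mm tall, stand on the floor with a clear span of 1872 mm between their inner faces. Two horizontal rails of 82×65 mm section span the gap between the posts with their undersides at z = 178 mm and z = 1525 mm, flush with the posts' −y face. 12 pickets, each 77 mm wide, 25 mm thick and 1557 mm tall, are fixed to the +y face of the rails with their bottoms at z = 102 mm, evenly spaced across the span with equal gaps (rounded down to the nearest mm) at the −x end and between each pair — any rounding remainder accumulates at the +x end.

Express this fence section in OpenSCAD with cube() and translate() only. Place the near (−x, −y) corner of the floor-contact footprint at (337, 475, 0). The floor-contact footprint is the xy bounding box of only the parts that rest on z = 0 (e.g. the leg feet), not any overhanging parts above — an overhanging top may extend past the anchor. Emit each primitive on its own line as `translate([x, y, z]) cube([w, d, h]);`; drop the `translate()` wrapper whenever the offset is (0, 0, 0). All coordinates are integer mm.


translate([337, 475, 0]) cube([82, 82, 1741]);
translate([2291, 475, 0]) cube([82, 82, 1741]);
translate([419, 475, 178]) cube([1872, 82, 65]);
translate([419, 475, 1525]) cube([1872, 82, 65]);
translate([491, 557, 102]) cube([77, 25, 1557]);
translate([640, 557, 102]) cube([77, 25, 1557]);
translate([789, 557, 102]) cube([77, 25, 1557]);
translate([938, 557, 102]) cube([77, 25, 1557]);
translate([1087, 557, 102]) cube([77, 25, 1557]);
translate([1236, 557, 102]) cube([77, 25, 1557]);
translate([1385, 557, 102]) cube([77, 25, 1557]);
translate([1534, 557, 102]) cube([77, 25, 1557]);
translate([1683, 557, 102]) cube([77, 25, 1557]);
translate([1832, 557, 102]) cube([77, 25, 1557]);
translate([1981, 557, 102]) cube([77, 25, 1557]);
translate([2130, 557, 102]) cube([77, 25, 1557]);


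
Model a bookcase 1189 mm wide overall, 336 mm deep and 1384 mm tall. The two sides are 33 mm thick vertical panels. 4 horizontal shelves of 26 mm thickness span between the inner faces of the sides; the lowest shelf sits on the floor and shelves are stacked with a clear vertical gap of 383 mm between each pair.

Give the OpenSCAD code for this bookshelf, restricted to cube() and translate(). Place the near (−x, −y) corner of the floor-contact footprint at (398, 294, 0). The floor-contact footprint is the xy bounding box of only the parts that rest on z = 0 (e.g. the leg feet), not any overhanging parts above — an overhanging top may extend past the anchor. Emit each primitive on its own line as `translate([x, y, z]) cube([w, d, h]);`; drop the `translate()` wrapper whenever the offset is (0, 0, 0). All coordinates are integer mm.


translate([398, 294, 0]) cube([33, 336, 1384]);
translate([1554, 294, 0]) cube([33, 336, 1384]);
translate([431, 294, 0]) cube([1123, 336, 26]);
translate([431, 294, 409]) cube([1123, 336, 26]);
translate([431, 294, 818]) cube([1123, 336, 26]);
translate([431, 294, 1227]) cube([1123, 336, 26]);


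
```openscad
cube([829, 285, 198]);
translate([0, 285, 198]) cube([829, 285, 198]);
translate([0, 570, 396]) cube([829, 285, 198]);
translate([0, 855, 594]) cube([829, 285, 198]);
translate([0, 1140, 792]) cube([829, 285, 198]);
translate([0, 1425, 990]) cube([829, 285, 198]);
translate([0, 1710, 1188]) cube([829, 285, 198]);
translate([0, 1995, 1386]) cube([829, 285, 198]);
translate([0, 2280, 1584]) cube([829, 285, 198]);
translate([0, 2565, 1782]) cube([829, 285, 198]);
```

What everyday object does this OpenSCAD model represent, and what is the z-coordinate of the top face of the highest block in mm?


A staircase. The total rise is 1980 mm.

10 identical blocks, each offset up and back from the previous — a staircase. Each step is 198 mm tall and there are 10 of them, so the total rise is 10 × 198 = 1980 mm.


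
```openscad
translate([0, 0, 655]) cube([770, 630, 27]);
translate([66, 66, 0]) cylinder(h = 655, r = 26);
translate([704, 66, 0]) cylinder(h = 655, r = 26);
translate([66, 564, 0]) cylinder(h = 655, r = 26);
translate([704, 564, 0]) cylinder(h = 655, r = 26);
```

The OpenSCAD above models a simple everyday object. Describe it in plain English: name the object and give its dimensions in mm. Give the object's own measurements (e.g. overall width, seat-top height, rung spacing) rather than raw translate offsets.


A table: top 770 mm (x) × 630 mm (y), 27 mm thick, upper face at z = 682 mm, on four round legs of 52 mm diameter, each leg's bounding box inset 40 mm from the nearest pair of top edges from z = 0 to the bottom of the top.


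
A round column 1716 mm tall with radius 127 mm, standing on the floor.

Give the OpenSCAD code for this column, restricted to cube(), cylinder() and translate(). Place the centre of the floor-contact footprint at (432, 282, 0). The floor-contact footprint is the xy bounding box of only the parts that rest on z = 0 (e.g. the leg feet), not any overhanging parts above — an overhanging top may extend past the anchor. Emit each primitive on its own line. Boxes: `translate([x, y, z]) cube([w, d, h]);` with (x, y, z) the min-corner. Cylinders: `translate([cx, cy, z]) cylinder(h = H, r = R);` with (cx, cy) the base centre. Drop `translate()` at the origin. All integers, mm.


translate([432, 282, 0]) cylinder(h = 1716, r = 127);


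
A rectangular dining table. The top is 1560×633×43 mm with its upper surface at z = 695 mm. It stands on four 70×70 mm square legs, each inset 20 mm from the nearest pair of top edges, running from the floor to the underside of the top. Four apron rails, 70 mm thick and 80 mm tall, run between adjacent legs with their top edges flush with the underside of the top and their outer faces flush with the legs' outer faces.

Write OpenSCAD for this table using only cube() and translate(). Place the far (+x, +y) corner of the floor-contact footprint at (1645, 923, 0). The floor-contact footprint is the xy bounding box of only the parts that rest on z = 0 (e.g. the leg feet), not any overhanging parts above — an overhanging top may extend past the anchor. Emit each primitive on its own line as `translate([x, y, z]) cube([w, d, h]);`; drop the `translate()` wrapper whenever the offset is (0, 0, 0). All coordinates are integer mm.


translate([105, 310, 652]) cube([1560, 633, 43]);
translate([125, 330, 0]) cube([70, 70, 652]);
translate([1575, 330, 0]) cube([70, 70, 652]);
translate([125, 853, 0]) cube([70, 70, 652]);
translate([1575, 853, 0]) cube([70, 70, 652]);
translate([195, 330, 572]) cube([1380, 70, 80]);
translate([195, 853, 572]) cube([1380, 70, 80]);
translate([125, 400, 572]) cube([70, 453, 80]);
translate([1575, 400, 572]) cube([70, 453, 80]);


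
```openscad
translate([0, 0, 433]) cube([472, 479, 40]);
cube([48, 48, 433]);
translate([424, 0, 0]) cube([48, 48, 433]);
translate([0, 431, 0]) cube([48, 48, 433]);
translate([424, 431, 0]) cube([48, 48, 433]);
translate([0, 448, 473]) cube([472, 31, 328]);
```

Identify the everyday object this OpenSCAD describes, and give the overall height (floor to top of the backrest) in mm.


A chair. The overall height is 801 mm.

A slab on four corner posts with a tall panel at the back — a chair. The seat slab sits at z = 433 with thickness 40, and the 328 mm backrest starts at the seat top, so the overall height is 433 + 40 + 328 = 801 mm.


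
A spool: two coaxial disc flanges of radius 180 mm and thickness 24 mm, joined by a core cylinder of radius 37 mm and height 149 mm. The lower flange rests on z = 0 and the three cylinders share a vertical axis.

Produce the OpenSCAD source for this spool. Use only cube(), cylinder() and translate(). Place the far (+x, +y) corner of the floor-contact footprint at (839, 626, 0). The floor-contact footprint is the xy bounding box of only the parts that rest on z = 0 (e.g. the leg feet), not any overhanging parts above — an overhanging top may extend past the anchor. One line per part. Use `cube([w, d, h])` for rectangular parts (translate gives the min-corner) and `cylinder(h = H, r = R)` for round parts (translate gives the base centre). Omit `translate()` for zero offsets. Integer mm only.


translate([659, 446, 0]) cylinder(h = 24, r = 180);
translate([659, 446, 24]) cylinder(h = 149, r = 37);
translate([659, 446, 173]) cylinder(h = 24, r = 180);


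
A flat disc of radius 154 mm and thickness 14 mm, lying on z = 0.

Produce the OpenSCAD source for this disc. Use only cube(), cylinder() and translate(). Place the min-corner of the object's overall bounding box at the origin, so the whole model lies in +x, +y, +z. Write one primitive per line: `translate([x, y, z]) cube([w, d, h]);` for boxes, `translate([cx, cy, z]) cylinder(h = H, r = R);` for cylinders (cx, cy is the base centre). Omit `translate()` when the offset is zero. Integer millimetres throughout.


translate([154, 154, 0]) cylinder(h = 14, r = 154);


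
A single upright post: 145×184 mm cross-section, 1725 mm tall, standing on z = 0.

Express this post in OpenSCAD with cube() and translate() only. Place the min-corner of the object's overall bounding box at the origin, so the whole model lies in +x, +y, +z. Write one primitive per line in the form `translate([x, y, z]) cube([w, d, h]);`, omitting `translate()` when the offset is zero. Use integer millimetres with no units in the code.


cube([145, 184, 1725]);


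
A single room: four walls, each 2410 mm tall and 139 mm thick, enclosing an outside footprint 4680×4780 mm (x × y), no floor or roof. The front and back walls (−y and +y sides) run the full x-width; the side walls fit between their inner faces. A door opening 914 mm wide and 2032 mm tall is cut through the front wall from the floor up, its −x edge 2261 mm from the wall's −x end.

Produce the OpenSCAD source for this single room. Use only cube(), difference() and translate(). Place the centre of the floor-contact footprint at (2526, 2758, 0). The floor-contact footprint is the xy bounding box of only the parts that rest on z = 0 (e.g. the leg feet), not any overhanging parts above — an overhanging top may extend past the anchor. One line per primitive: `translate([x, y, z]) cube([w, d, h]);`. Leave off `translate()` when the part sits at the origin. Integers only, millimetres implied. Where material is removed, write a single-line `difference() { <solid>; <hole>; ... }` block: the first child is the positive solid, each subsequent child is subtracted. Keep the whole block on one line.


difference() { translate([186, 368, 0]) cube([4680, 139, 2410]); translate([2447, 368, 0]) cube([914, 139, 2032]); }
translate([186, 5009, 0]) cube([4680, 139, 2410]);
translate([186, 507, 0]) cube([139, 4502, 2410]);
translate([4727, 507, 0]) cube([139, 4502, 2410]);


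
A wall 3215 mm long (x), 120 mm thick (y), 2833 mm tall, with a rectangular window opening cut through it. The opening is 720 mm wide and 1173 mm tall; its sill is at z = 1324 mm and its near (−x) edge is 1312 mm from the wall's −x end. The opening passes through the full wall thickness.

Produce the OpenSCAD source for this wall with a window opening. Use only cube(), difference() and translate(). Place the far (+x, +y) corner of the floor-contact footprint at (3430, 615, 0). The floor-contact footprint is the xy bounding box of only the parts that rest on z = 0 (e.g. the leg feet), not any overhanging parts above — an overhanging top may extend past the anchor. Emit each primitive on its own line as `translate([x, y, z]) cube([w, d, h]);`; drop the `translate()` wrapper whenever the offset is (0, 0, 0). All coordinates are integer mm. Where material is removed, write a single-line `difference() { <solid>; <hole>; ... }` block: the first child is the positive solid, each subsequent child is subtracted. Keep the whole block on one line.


difference() { translate([215, 495, 0]) cube([3215, 120, 2833]); translate([1527, 495, 1324]) cube([720, 120, 1173]); }


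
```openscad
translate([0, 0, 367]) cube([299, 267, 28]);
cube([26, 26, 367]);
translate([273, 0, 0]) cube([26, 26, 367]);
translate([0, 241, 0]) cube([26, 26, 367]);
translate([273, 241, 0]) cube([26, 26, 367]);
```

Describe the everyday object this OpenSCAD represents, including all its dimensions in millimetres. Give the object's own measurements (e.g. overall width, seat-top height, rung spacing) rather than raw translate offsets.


A simple wooden stool: a rectangular seat 299 mm (x) by 267 mm (y), 28 mm thick, top face at z = 395 mm, on four square legs, each 26×26 mm in cross-section. The legs rest on z = 0, each flush with a corner of the seat.


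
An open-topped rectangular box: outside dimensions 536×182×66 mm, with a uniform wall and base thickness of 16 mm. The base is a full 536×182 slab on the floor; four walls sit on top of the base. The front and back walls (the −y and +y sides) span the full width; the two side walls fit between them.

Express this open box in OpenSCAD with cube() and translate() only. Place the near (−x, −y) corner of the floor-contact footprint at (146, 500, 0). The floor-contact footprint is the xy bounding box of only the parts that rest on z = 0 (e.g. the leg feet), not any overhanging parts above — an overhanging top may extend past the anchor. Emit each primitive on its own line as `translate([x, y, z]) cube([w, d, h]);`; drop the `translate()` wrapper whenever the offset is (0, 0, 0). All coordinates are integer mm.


translate([146, 500, 0]) cube([536, 182, 16]);
translate([146, 500, 16]) cube([536, 16, 50]);
translate([146, 666, 16]) cube([536, 16, 50]);
translate([146, 516, 16]) cube([16, 150, 50]);
translate([666, 516, 16]) cube([16, 150, 50]);


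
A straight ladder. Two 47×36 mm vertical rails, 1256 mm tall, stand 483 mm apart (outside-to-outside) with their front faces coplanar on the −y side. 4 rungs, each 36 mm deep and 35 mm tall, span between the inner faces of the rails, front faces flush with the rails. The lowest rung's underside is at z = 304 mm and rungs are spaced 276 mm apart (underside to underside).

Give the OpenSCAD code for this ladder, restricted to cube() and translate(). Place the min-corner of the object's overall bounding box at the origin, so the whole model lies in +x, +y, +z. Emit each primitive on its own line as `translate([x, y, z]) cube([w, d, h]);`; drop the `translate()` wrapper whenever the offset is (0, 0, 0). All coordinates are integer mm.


cube([47, 36, 1256]);
translate([436, 0, 0]) cube([47, 36, 1256]);
translate([47, 0, 304]) cube([389, 36, 35]);
translate([47, 0, 580]) cube([389, 36, 35]);
translate([47, 0, 856]) cube([389, 36, 35]);
translate([47, 0, 1132]) cube([389, 36, 35]);


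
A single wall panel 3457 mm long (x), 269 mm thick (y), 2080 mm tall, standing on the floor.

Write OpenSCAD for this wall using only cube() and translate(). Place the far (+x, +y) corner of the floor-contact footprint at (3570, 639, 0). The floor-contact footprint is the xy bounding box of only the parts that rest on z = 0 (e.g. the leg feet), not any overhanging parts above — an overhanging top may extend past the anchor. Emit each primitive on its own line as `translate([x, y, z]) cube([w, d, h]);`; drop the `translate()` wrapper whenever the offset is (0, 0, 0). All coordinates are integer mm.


translate([113, 370, 0]) cube([3457, 269, 2080]);


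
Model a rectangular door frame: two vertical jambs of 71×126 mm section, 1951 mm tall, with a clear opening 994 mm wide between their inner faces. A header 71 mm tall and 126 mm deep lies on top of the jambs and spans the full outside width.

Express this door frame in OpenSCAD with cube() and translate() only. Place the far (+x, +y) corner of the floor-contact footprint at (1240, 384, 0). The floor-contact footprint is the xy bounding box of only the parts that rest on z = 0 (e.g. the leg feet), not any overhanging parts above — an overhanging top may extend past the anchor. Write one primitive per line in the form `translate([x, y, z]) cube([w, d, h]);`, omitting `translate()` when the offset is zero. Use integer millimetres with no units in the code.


translate([104, 258, 0]) cube([71, 126, 1951]);
translate([1169, 258, 0]) cube([71, 126, 1951]);
translate([104, 258, 1951]) cube([1136, 126, 71]);


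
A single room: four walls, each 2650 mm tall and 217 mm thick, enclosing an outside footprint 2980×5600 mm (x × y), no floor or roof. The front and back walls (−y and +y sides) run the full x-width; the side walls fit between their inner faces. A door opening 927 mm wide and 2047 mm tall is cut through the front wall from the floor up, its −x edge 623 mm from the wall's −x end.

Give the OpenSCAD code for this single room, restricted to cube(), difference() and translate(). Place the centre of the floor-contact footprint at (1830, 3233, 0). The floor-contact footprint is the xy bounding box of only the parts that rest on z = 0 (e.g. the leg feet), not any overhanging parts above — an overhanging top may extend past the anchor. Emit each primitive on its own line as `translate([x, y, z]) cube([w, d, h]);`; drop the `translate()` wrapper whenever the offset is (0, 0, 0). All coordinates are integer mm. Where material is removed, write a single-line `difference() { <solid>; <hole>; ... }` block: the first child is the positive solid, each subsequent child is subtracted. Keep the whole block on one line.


difference() { translate([340, 433, 0]) cube([2980, 217, 2650]); translate([963, 433, 0]) cube([927, 217, 2047]); }
translate([340, 5816, 0]) cube([2980, 217, 2650]);
translate([340, 650, 0]) cube([217, 5166, 2650]);
translate([3103, 650, 0]) cube([217, 5166, 2650]);


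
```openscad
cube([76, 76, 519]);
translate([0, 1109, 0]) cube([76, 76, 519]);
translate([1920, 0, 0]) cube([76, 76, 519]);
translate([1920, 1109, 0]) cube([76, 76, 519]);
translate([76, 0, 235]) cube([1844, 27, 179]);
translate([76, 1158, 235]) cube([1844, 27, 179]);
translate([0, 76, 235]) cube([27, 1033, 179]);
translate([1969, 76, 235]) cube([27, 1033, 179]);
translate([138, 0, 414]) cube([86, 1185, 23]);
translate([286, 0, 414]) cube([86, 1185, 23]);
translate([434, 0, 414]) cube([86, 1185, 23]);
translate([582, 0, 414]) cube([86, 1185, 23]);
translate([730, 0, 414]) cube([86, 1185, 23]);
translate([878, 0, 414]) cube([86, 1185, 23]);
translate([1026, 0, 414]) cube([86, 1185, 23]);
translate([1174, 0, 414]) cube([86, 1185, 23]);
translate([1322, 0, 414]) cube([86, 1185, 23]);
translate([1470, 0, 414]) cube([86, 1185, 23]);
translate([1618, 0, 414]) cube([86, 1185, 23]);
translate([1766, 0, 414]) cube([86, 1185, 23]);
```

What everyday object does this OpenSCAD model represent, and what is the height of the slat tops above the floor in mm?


A bed frame. The slat-top height is 437 mm.

Four posts, four rails, and a row of slats — a bed frame. Slats sit on the rails at z = 235 + 179 = 414; with slat thickness 23, the top is 437 mm.


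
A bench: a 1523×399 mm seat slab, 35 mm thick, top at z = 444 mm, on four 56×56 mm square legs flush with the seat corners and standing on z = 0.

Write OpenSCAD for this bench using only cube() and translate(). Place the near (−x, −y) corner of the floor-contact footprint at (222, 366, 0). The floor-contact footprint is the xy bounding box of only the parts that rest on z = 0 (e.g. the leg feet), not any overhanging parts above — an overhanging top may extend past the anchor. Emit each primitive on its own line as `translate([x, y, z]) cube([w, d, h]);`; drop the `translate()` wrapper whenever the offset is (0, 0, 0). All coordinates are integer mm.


translate([222, 366, 409]) cube([1523, 399, 35]);
translate([222, 366, 0]) cube([56, 56, 409]);
translate([222, 709, 0]) cube([56, 56, 409]);
translate([1689, 366, 0]) cube([56, 56, 409]);
translate([1689, 709, 0]) cube([56, 56, 409]);


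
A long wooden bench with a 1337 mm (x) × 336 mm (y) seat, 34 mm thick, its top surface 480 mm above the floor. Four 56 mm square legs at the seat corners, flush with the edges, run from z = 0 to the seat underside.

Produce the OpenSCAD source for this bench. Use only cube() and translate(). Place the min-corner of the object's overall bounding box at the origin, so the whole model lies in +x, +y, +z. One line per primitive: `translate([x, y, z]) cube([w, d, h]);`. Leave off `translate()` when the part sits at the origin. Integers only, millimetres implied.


translate([0, 0, 446]) cube([1337, 336, 34]);
cube([56, 56, 446]);
translate([0, 280, 0]) cube([56, 56, 446]);
translate([1281, 0, 0]) cube([56, 56, 446]);
translate([1281, 280, 0]) cube([56, 56, 446]);


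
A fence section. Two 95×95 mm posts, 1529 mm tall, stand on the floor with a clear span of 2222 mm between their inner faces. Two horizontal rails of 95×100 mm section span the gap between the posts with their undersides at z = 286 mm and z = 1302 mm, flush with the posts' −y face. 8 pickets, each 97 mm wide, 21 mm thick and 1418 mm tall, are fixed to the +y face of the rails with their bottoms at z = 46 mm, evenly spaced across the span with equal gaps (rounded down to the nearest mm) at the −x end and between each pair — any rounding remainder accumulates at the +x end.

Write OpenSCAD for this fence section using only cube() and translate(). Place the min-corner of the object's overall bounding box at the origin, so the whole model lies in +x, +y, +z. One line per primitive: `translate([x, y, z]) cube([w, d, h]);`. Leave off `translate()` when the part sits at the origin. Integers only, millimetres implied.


cube([95, 95, 1529]);
translate([2317, 0, 0]) cube([95, 95, 1529]);
translate([95, 0, 286]) cube([2222, 95, 100]);
translate([95, 0, 1302]) cube([2222, 95, 100]);
translate([255, 95, 46]) cube([97, 21, 1418]);
translate([512, 95, 46]) cube([97, 21, 1418]);
translate([769, 95, 46]) cube([97, 21, 1418]);
translate([1026, 95, 46]) cube([97, 21, 1418]);
translate([1283, 95, 46]) cube([97, 21, 1418]);
translate([1540, 95, 46]) cube([97, 21, 1418]);
translate([1797, 95, 46]) cube([97, 21, 1418]);
translate([2054, 95, 46]) cube([97, 21, 1418]);


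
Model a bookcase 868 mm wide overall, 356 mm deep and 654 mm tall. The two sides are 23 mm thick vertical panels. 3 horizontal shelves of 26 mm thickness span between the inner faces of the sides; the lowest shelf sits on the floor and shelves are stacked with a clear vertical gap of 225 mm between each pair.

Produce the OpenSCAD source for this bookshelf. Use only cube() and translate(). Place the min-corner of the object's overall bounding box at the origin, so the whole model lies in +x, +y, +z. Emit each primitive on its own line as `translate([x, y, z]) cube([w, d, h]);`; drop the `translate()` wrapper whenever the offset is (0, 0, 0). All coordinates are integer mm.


cube([23, 356, 654]);
translate([845, 0, 0]) cube([23, 356, 654]);
translate([23, 0, 0]) cube([822, 356, 26]);
translate([23, 0, 251]) cube([822, 356, 26]);
translate([23, 0, 502]) cube([822, 356, 26]);


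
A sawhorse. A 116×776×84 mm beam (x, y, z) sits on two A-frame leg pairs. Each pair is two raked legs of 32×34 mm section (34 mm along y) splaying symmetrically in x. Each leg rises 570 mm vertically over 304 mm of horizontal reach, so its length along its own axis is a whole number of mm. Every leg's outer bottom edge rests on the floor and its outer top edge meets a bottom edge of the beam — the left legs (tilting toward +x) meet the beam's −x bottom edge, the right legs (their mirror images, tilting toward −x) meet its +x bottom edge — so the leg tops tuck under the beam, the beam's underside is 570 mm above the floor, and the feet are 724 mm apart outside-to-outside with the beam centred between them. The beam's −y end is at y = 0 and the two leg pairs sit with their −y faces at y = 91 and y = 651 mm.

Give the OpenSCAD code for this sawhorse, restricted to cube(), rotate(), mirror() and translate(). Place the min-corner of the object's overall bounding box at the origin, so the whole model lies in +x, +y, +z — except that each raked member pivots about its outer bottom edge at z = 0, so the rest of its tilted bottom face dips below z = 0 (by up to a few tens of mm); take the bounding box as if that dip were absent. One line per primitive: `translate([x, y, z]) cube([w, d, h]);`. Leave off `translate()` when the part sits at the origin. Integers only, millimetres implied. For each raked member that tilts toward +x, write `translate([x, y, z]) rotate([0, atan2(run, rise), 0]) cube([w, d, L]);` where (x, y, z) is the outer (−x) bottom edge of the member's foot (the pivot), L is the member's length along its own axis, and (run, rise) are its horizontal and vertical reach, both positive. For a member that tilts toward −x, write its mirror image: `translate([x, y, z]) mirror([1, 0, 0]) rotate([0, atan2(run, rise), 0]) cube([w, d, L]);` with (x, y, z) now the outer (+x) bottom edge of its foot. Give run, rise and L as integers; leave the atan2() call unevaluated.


translate([304, 0, 570]) cube([116, 776, 84]);
translate([0, 91, 0]) rotate([0, atan2(304, 570), 0]) cube([32, 34, 646]);
translate([724, 91, 0]) mirror([1, 0, 0]) rotate([0, atan2(304, 570), 0]) cube([32, 34, 646]);
translate([0, 651, 0]) rotate([0, atan2(304, 570), 0]) cube([32, 34, 646]);
translate([724, 651, 0]) mirror([1, 0, 0]) rotate([0, atan2(304, 570), 0]) cube([32, 34, 646]);


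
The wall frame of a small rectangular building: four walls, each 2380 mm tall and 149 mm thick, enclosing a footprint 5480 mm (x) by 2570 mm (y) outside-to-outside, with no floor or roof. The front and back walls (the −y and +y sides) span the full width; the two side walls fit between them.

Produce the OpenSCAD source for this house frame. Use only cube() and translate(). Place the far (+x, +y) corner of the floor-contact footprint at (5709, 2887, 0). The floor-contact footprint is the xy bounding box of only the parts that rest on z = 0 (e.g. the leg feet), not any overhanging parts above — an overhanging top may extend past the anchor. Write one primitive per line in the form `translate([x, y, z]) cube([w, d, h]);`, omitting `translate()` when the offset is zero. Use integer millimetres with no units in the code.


translate([229, 317, 0]) cube([5480, 149, 2380]);
translate([229, 2738, 0]) cube([5480, 149, 2380]);
translate([229, 466, 0]) cube([149, 2272, 2380]);
translate([5560, 466, 0]) cube([149, 2272, 2380]);


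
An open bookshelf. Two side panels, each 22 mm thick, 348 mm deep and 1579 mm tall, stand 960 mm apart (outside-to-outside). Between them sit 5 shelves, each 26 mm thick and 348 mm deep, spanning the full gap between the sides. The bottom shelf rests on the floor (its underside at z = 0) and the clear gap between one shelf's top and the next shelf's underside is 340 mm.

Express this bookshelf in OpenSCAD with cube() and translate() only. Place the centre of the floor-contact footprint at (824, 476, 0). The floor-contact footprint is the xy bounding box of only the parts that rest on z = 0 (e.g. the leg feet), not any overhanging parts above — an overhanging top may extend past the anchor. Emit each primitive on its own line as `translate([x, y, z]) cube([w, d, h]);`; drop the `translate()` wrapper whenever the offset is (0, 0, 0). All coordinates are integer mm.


translate([344, 302, 0]) cube([22, 348, 1579]);
translate([1282, 302, 0]) cube([22, 348, 1579]);
translate([366, 302, 0]) cube([916, 348, 26]);
translate([366, 302, 366]) cube([916, 348, 26]);
translate([366, 302, 732]) cube([916, 348, 26]);
translate([366, 302, 1098]) cube([916, 348, 26]);
translate([366, 302, 1464]) cube([916, 348, 26]);


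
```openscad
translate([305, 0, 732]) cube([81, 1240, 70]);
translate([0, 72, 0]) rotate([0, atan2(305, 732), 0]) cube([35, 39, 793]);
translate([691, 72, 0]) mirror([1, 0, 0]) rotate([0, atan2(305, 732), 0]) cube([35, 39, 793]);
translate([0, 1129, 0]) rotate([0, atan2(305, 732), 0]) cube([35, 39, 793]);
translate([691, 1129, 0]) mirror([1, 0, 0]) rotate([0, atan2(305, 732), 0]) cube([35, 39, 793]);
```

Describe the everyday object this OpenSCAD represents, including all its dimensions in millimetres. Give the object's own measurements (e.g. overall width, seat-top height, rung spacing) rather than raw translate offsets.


A sawhorse. A 81×1240×70 mm beam (x, y, z) sits on two A-frame leg pairs. Each pair is two raked legs of 35×39 mm section (39 mm along y) splaying symmetrically in x. Each leg rises 732 mm vertically over 305 mm of horizontal reach and is 793 mm long along its own axis. Every leg's outer bottom edge rests on the floor and its outer top edge meets a bottom edge of the beam — the left legs (tilting toward +x) meet the beam's −x bottom edge, the right legs (their mirror images, tilting toward −x) meet its +x bottom edge — so the leg tops tuck under the beam, the beam's underside is 732 mm above the floor, and the feet are 691 mm apart outside-to-outside with the beam centred between them. The two leg pairs are set in 72 mm from either end of the beam.


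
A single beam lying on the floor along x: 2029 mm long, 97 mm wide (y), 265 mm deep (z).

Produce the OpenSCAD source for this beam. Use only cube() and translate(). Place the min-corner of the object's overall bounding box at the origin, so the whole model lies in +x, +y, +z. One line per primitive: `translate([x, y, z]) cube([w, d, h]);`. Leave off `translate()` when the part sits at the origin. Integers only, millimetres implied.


cube([2029, 97, 265]);


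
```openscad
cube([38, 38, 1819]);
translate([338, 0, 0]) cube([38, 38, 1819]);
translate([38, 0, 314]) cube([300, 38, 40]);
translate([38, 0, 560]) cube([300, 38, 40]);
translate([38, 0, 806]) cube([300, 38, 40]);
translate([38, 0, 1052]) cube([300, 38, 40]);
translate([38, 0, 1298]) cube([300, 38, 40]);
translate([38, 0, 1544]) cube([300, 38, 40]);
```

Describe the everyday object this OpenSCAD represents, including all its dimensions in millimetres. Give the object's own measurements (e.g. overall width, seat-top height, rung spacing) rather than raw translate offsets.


A straight ladder. Two 38×38 mm vertical rails, 1819 mm tall, stand 376 mm apart (outside-to-outside) with their front faces coplanar on the −y side. 6 rungs, each 38 mm deep and 40 mm tall, span between the inner faces of the rails, front faces flush with the rails. The lowest rung's underside is at z = 314 mm and rungs are spaced 246 mm apart (underside to underside).


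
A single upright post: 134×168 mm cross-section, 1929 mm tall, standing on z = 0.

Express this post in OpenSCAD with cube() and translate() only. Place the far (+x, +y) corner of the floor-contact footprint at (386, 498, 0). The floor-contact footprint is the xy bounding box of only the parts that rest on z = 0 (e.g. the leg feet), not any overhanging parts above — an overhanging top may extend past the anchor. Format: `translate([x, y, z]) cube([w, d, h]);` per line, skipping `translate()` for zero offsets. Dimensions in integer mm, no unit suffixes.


translate([252, 330, 0]) cube([134, 168, 1929]);


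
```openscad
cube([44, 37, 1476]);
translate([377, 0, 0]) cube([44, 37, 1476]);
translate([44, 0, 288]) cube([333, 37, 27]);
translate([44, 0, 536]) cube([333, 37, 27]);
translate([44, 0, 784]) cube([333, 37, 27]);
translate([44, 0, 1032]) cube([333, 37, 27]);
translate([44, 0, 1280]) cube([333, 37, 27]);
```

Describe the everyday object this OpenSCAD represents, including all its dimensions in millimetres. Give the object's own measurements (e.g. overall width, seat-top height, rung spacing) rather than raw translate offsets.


A straight ladder. Two 44×37 mm vertical rails, 1476 mm tall, stand 421 mm apart (outside-to-outside) with their front faces coplanar on the −y side. 5 rungs, each 37 mm deep and 27 mm tall, span between the inner faces of the rails, front faces flush with the rails. The lowest rung's underside is at z = 288 mm and rungs are spaced 248 mm apart (underside to underside).


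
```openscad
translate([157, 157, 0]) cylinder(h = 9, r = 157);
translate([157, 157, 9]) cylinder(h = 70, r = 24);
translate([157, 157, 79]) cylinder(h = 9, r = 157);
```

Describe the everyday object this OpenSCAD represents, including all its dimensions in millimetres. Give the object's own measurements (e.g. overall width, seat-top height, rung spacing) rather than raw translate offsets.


A spool: two coaxial disc flanges of radius 157 mm and thickness 9 mm, joined by a core cylinder of radius 24 mm and height 70 mm. The lower flange rests on z = 0 and the three cylinders share a vertical axis.


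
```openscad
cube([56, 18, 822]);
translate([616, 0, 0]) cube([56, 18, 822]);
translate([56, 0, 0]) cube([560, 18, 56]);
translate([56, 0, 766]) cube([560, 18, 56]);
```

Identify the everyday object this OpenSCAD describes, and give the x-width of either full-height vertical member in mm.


A picture frame. The border width is 56 mm.

Four thin pieces enclosing a rectangular opening — a picture frame. The two full-height stiles are 822 mm tall; the top rail sits at z = 766 and is 56 mm tall, so the border above the opening is 822 − 766 = 56 mm, matching the stile x-width.


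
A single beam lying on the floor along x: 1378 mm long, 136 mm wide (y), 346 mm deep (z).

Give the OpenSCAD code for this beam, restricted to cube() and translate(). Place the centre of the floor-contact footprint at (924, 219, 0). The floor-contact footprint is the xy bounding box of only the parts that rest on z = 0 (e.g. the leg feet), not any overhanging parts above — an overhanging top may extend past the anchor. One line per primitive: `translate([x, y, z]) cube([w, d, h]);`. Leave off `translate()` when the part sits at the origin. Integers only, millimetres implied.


translate([235, 151, 0]) cube([1378, 136, 346]);


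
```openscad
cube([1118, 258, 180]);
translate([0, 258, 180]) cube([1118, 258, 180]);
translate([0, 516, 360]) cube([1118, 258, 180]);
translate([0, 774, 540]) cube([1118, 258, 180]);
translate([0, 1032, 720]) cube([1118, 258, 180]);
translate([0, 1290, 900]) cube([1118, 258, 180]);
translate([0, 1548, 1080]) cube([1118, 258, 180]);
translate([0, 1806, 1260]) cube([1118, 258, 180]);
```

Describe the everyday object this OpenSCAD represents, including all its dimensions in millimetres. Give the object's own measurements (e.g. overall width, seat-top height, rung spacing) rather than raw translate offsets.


A straight staircase of 8 solid steps. Each step is 1118 mm wide (x), 258 mm deep (y, the going) and 180 mm tall (the rise). The first step rests on the floor; each subsequent step sits one going further in +y and one rise higher in +z, directly behind and above the previous step with no overlap.


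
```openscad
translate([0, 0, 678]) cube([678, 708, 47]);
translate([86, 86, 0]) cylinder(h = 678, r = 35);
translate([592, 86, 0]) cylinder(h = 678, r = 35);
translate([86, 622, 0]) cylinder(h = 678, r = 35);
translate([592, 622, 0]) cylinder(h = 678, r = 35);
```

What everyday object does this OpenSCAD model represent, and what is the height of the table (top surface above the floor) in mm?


A table. The table height is 725 mm.

A 678×708×47 slab sits at z = 678 on four Ø70 mm round legs — a table. The top surface is at 678 + 47 = 725 mm.


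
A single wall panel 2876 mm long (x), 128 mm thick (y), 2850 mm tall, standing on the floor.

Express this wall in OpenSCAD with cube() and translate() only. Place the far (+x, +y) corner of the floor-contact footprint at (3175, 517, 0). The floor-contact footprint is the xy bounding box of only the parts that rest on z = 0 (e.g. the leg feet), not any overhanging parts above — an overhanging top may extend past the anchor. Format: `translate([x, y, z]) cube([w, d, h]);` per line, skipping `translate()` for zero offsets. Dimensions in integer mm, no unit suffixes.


translate([299, 389, 0]) cube([2876, 128, 2850]);
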